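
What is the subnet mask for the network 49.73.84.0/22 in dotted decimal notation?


/22 means 22 network bits, 10 host bits
Binary: 11111111111111111111110000000000
Mask: 255.255.252.0


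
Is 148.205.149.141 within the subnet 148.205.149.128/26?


Subnet network: 148.205.149.128
Test IP AND mask: 148.205.149.128
Yes, 148.205.149.141 is in 148.205.149.128/26


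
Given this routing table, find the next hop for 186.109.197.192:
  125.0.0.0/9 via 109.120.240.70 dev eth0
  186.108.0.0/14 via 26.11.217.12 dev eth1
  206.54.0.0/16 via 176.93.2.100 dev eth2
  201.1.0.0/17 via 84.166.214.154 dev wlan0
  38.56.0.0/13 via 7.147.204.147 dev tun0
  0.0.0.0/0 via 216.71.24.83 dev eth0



Longest prefix match for 186.109.197.192:
  /9 125.0.0.0: no
  /14 186.108.0.0: MATCH
  /16 206.54.0.0: no
  /17 201.1.0.0: no
  /13 38.56.0.0: no
  /0 0.0.0.0: MATCH
Selected: next-hop 26.11.217.12 via eth1 (matched /14)


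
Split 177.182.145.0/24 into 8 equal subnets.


New prefix = 24 + 3 = 27
Each subnet has 32 addresses
  177.182.145.0/27
  177.182.145.32/27
  177.182.145.64/27
  177.182.145.96/27
  177.182.145.128/27
  177.182.145.160/27
  177.182.145.192/27
  177.182.145.224/27
Subnets: 177.182.145.0/27, 177.182.145.32/27, 177.182.145.64/27, 177.182.145.96/27, 177.182.145.128/27, 177.182.145.160/27, 177.182.145.192/27, 177.182.145.224/27


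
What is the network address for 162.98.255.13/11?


IP:   10100010.01100010.11111111.00001101
Mask: 11111111.11100000.00000000.00000000
AND operation:
Net:  10100010.01100000.00000000.00000000
Network: 162.96.0.0/11


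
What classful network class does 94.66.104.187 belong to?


First octet: 94
Binary: 01011110
0xxxxxxx -> Class A (1-126)
Class A, default mask 255.0.0.0 (/8)


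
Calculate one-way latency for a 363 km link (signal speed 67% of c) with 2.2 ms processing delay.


Speed = 0.67 * 3e5 km/s = 201000 km/s
Propagation delay = 363 / 201000 = 0.0018 s = 1.806 ms
Processing delay = 2.2 ms
Total one-way latency = 4.006 ms


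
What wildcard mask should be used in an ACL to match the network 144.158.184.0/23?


Subnet mask: 255.255.254.0
Wildcard = 255.255.255.255 - subnet mask
255 - 255 = 0
255 - 255 = 0
255 - 254 = 1
255 - 0 = 255
Wildcard: 0.0.1.255


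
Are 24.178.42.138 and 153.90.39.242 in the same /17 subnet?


Mask: 255.255.128.0
24.178.42.138 AND mask = 24.178.0.0
153.90.39.242 AND mask = 153.90.0.0
No, different subnets (24.178.0.0 vs 153.90.0.0)


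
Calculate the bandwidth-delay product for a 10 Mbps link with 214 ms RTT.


BDP = bandwidth * RTT
= 10 Mbps * 214 ms
= 10 * 1e6 * 214 / 1000 bits
= 2140000 bits
= 267500 bytes
= 261.2305 KB
BDP = 2140000 bits (267500 bytes)


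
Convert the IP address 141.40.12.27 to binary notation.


141 = 10001101
40 = 00101000
12 = 00001100
27 = 00011011
Binary: 10001101.00101000.00001100.00011011


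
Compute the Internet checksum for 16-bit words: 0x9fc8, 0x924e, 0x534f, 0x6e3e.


Sum all words (with carry folding):
+ 0x9fc8 = 0x9fc8
+ 0x924e = 0x3217
+ 0x534f = 0x8566
+ 0x6e3e = 0xf3a4
One's complement: ~0xf3a4
Checksum = 0x0c5b


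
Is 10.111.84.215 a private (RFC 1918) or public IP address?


RFC 1918 private ranges:
  10.0.0.0/8 (10.0.0.0 - 10.255.255.255)
  172.16.0.0/12 (172.16.0.0 - 172.31.255.255)
  192.168.0.0/16 (192.168.0.0 - 192.168.255.255)
Private (in 10.0.0.0/8)


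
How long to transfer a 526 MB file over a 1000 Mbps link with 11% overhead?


Effective throughput = 1000 * (1 - 11/100) = 890 Mbps
File size in Mb = 526 * 8 = 4208 Mb
Time = 4208 / 890
Time = 4.7281 seconds


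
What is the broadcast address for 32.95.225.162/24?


Network: 32.95.225.0/24
Host bits = 8
Set all host bits to 1:
Broadcast: 32.95.225.255


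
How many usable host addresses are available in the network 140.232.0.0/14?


Host bits = 32 - 14 = 18
Total addresses = 2^18 = 262144
Usable = total - 2 (network and broadcast)
Usable hosts: 262142


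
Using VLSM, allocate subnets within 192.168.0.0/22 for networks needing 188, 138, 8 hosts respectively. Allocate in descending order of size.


188 hosts -> /24 (254 usable): 192.168.0.0/24
138 hosts -> /24 (254 usable): 192.168.1.0/24
8 hosts -> /28 (14 usable): 192.168.2.0/28
Allocation: 192.168.0.0/24 (188 hosts, 254 usable); 192.168.1.0/24 (138 hosts, 254 usable); 192.168.2.0/28 (8 hosts, 14 usable)


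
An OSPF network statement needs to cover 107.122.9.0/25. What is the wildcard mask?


Subnet mask: 255.255.255.128
Wildcard = 255.255.255.255 - subnet mask
255 - 255 = 0
255 - 255 = 0
255 - 255 = 0
255 - 128 = 127
Wildcard: 0.0.0.127


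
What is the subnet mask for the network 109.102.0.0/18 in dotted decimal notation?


/18 means 18 network bits, 14 host bits
Binary: 11111111111111111100000000000000
Mask: 255.255.192.0


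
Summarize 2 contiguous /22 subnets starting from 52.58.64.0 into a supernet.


Original prefix: /22
Number of subnets: 2 = 2^1
New prefix = 22 - 1 = 21
Supernet: 52.58.64.0/21


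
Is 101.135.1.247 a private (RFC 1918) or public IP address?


RFC 1918 private ranges:
  10.0.0.0/8 (10.0.0.0 - 10.255.255.255)
  172.16.0.0/12 (172.16.0.0 - 172.31.255.255)
  192.168.0.0/16 (192.168.0.0 - 192.168.255.255)
Public (not in any RFC 1918 range)


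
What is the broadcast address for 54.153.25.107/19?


Network: 54.153.0.0/19
Host bits = 13
Set all host bits to 1:
Broadcast: 54.153.31.255


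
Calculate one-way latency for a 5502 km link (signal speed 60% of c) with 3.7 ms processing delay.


Speed = 0.6 * 3e5 km/s = 180000 km/s
Propagation delay = 5502 / 180000 = 0.0306 s = 30.5667 ms
Processing delay = 3.7 ms
Total one-way latency = 34.2667 ms


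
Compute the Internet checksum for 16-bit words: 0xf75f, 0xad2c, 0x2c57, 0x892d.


Sum all words (with carry folding):
+ 0xf75f = 0xf75f
+ 0xad2c = 0xa48c
+ 0x2c57 = 0xd0e3
+ 0x892d = 0x5a11
One's complement: ~0x5a11
Checksum = 0xa5ee


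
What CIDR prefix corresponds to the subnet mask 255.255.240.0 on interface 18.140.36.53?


Binary: 11111111.11111111.11110000.00000000
Count leading 1s
Prefix: /20


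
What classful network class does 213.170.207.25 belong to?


First octet: 213
Binary: 11010101
110xxxxx -> Class C (192-223)
Class C, default mask 255.255.255.0 (/24)


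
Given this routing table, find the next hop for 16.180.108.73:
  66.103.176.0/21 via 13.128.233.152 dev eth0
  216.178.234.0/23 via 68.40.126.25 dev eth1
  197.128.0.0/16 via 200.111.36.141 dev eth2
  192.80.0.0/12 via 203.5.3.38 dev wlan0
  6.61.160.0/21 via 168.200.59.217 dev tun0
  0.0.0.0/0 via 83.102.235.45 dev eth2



Longest prefix match for 16.180.108.73:
  /21 66.103.176.0: no
  /23 216.178.234.0: no
  /16 197.128.0.0: no
  /12 192.80.0.0: no
  /21 6.61.160.0: no
  /0 0.0.0.0: MATCH
Selected: next-hop 83.102.235.45 via eth2 (matched /0)


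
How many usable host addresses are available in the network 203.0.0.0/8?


Host bits = 32 - 8 = 24
Total addresses = 2^24 = 16777216
Usable = total - 2 (network and broadcast)
Usable hosts: 16777214


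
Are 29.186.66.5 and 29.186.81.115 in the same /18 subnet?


Mask: 255.255.192.0
29.186.66.5 AND mask = 29.186.64.0
29.186.81.115 AND mask = 29.186.64.0
Yes, same subnet (29.186.64.0)


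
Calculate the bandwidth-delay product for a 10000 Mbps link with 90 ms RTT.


BDP = bandwidth * RTT
= 10000 Mbps * 90 ms
= 10000 * 1e6 * 90 / 1000 bits
= 900000000 bits
= 112500000 bytes
= 109863.2812 KB
BDP = 900000000 bits (112500000 bytes)


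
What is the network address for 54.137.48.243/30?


IP:   00110110.10001001.00110000.11110011
Mask: 11111111.11111111.11111111.11111100
AND operation:
Net:  00110110.10001001.00110000.11110000
Network: 54.137.48.240/30


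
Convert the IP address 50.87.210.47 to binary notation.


50 = 00110010
87 = 01010111
210 = 11010010
47 = 00101111
Binary: 00110010.01010111.11010010.00101111


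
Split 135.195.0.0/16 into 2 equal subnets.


New prefix = 16 + 1 = 17
Each subnet has 32768 addresses
  135.195.0.0/17
  135.195.128.0/17
Subnets: 135.195.0.0/17, 135.195.128.0/17


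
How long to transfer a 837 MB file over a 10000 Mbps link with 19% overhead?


Effective throughput = 10000 * (1 - 19/100) = 8100.0 Mbps
File size in Mb = 837 * 8 = 6696 Mb
Time = 6696 / 8100.0
Time = 0.8267 seconds


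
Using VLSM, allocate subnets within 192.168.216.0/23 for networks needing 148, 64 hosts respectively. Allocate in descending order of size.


148 hosts -> /24 (254 usable): 192.168.216.0/24
64 hosts -> /25 (126 usable): 192.168.217.0/25
Allocation: 192.168.216.0/24 (148 hosts, 254 usable); 192.168.217.0/25 (64 hosts, 126 usable)


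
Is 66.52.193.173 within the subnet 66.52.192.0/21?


Subnet network: 66.52.192.0
Test IP AND mask: 66.52.192.0
Yes, 66.52.193.173 is in 66.52.192.0/21


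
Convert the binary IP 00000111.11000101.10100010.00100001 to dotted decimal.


00000111 = 7
11000101 = 197
10100010 = 162
00100001 = 33
IP: 7.197.162.33


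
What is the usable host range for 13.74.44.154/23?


Network: 13.74.44.0
Broadcast: 13.74.45.255
First usable = network + 1
Last usable = broadcast - 1
Range: 13.74.44.1 to 13.74.45.254


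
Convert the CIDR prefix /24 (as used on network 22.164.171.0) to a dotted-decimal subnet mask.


/24 means 24 network bits, 8 host bits
Binary: 11111111111111111111111100000000
Mask: 255.255.255.0


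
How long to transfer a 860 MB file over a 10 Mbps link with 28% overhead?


Effective throughput = 10 * (1 - 28/100) = 7.2 Mbps
File size in Mb = 860 * 8 = 6880 Mb
Time = 6880 / 7.2
Time = 955.5556 seconds


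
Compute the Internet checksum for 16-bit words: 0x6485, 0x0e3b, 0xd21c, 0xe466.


Sum all words (with carry folding):
+ 0x6485 = 0x6485
+ 0x0e3b = 0x72c0
+ 0xd21c = 0x44dd
+ 0xe466 = 0x2944
One's complement: ~0x2944
Checksum = 0xd6bb


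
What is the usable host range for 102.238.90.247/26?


Network: 102.238.90.192
Broadcast: 102.238.90.255
First usable = network + 1
Last usable = broadcast - 1
Range: 102.238.90.193 to 102.238.90.254


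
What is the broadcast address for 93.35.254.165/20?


Network: 93.35.240.0/20
Host bits = 12
Set all host bits to 1:
Broadcast: 93.35.255.255


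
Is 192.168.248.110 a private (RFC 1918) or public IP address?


RFC 1918 private ranges:
  10.0.0.0/8 (10.0.0.0 - 10.255.255.255)
  172.16.0.0/12 (172.16.0.0 - 172.31.255.255)
  192.168.0.0/16 (192.168.0.0 - 192.168.255.255)
Private (in 192.168.0.0/16)


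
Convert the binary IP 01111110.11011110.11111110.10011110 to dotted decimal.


01111110 = 126
11011110 = 222
11111110 = 254
10011110 = 158
IP: 126.222.254.158


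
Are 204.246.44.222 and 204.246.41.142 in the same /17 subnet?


Mask: 255.255.128.0
204.246.44.222 AND mask = 204.246.0.0
204.246.41.142 AND mask = 204.246.0.0
Yes, same subnet (204.246.0.0)


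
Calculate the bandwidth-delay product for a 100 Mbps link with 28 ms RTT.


BDP = bandwidth * RTT
= 100 Mbps * 28 ms
= 100 * 1e6 * 28 / 1000 bits
= 2800000 bits
= 350000 bytes
= 341.7969 KB
BDP = 2800000 bits (350000 bytes)


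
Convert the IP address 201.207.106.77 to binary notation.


201 = 11001001
207 = 11001111
106 = 01101010
77 = 01001101
Binary: 11001001.11001111.01101010.01001101


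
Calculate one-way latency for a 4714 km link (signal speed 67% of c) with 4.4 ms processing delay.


Speed = 0.67 * 3e5 km/s = 201000 km/s
Propagation delay = 4714 / 201000 = 0.0235 s = 23.4527 ms
Processing delay = 4.4 ms
Total one-way latency = 27.8527 ms


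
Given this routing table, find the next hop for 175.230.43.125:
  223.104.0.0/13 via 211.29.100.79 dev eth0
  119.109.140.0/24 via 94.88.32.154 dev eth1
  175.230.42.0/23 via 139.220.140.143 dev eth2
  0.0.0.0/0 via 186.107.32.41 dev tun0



Longest prefix match for 175.230.43.125:
  /13 223.104.0.0: no
  /24 119.109.140.0: no
  /23 175.230.42.0: MATCH
  /0 0.0.0.0: MATCH
Selected: next-hop 139.220.140.143 via eth2 (matched /23)


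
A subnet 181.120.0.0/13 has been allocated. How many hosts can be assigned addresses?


Host bits = 32 - 13 = 19
Total addresses = 2^19 = 524288
Usable = total - 2 (network and broadcast)
Usable hosts: 524286


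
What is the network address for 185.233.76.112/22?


IP:   10111001.11101001.01001100.01110000
Mask: 11111111.11111111.11111100.00000000
AND operation:
Net:  10111001.11101001.01001100.00000000
Network: 185.233.76.0/22


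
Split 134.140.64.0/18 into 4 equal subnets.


New prefix = 18 + 2 = 20
Each subnet has 4096 addresses
  134.140.64.0/20
  134.140.80.0/20
  134.140.96.0/20
  134.140.112.0/20
Subnets: 134.140.64.0/20, 134.140.80.0/20, 134.140.96.0/20, 134.140.112.0/20


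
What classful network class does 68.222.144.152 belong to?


First octet: 68
Binary: 01000100
0xxxxxxx -> Class A (1-126)
Class A, default mask 255.0.0.0 (/8)


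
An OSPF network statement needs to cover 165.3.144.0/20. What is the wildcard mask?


Subnet mask: 255.255.240.0
Wildcard = 255.255.255.255 - subnet mask
255 - 255 = 0
255 - 255 = 0
255 - 240 = 15
255 - 0 = 255
Wildcard: 0.0.15.255


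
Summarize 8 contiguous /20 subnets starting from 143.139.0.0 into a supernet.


Original prefix: /20
Number of subnets: 8 = 2^3
New prefix = 20 - 3 = 17
Supernet: 143.139.0.0/17


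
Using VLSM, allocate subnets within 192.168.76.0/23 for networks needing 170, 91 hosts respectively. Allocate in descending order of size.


170 hosts -> /24 (254 usable): 192.168.76.0/24
91 hosts -> /25 (126 usable): 192.168.77.0/25
Allocation: 192.168.76.0/24 (170 hosts, 254 usable); 192.168.77.0/25 (91 hosts, 126 usable)


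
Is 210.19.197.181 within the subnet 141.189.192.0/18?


Subnet network: 141.189.192.0
Test IP AND mask: 210.19.192.0
No, 210.19.197.181 is not in 141.189.192.0/18


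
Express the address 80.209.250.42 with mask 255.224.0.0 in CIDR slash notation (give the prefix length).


Binary: 11111111.11100000.00000000.00000000
Count leading 1s
Prefix: /11


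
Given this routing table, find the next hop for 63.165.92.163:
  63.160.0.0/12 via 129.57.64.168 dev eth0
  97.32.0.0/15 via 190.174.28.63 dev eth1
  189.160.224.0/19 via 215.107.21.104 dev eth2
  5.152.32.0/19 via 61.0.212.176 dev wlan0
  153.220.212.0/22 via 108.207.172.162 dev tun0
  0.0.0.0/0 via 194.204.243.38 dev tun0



Longest prefix match for 63.165.92.163:
  /12 63.160.0.0: MATCH
  /15 97.32.0.0: no
  /19 189.160.224.0: no
  /19 5.152.32.0: no
  /22 153.220.212.0: no
  /0 0.0.0.0: MATCH
Selected: next-hop 129.57.64.168 via eth0 (matched /12)


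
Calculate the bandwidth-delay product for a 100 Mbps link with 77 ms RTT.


BDP = bandwidth * RTT
= 100 Mbps * 77 ms
= 100 * 1e6 * 77 / 1000 bits
= 7700000 bits
= 962500 bytes
= 939.9414 KB
BDP = 7700000 bits (962500 bytes)


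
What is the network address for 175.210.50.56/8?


IP:   10101111.11010010.00110010.00111000
Mask: 11111111.00000000.00000000.00000000
AND operation:
Net:  10101111.00000000.00000000.00000000
Network: 175.0.0.0/8


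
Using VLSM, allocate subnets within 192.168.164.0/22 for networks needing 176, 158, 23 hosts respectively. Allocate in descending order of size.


176 hosts -> /24 (254 usable): 192.168.164.0/24
158 hosts -> /24 (254 usable): 192.168.165.0/24
23 hosts -> /27 (30 usable): 192.168.166.0/27
Allocation: 192.168.164.0/24 (176 hosts, 254 usable); 192.168.165.0/24 (158 hosts, 254 usable); 192.168.166.0/27 (23 hosts, 30 usable)


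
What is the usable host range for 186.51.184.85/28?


Network: 186.51.184.80
Broadcast: 186.51.184.95
First usable = network + 1
Last usable = broadcast - 1
Range: 186.51.184.81 to 186.51.184.94


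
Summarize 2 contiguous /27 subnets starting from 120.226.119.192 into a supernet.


Original prefix: /27
Number of subnets: 2 = 2^1
New prefix = 27 - 1 = 26
Supernet: 120.226.119.192/26


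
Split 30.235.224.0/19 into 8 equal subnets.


New prefix = 19 + 3 = 22
Each subnet has 1024 addresses
  30.235.224.0/22
  30.235.228.0/22
  30.235.232.0/22
  30.235.236.0/22
  30.235.240.0/22
  30.235.244.0/22
  30.235.248.0/22
  30.235.252.0/22
Subnets: 30.235.224.0/22, 30.235.228.0/22, 30.235.232.0/22, 30.235.236.0/22, 30.235.240.0/22, 30.235.244.0/22, 30.235.248.0/22, 30.235.252.0/22


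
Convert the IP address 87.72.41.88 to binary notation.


87 = 01010111
72 = 01001000
41 = 00101001
88 = 01011000
Binary: 01010111.01001000.00101001.01011000


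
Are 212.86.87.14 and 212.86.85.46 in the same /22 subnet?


Mask: 255.255.252.0
212.86.87.14 AND mask = 212.86.84.0
212.86.85.46 AND mask = 212.86.84.0
Yes, same subnet (212.86.84.0)


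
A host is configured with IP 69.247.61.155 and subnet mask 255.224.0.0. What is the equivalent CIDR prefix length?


Binary: 11111111.11100000.00000000.00000000
Count leading 1s
Prefix: /11


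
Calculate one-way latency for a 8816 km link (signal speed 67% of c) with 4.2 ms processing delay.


Speed = 0.67 * 3e5 km/s = 201000 km/s
Propagation delay = 8816 / 201000 = 0.0439 s = 43.8607 ms
Processing delay = 4.2 ms
Total one-way latency = 48.0607 ms


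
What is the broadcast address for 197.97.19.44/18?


Network: 197.97.0.0/18
Host bits = 14
Set all host bits to 1:
Broadcast: 197.97.63.255


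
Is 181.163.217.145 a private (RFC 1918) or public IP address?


RFC 1918 private ranges:
  10.0.0.0/8 (10.0.0.0 - 10.255.255.255)
  172.16.0.0/12 (172.16.0.0 - 172.31.255.255)
  192.168.0.0/16 (192.168.0.0 - 192.168.255.255)
Public (not in any RFC 1918 range)


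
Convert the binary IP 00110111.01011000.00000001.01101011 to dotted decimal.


00110111 = 55
01011000 = 88
00000001 = 1
01101011 = 107
IP: 55.88.1.107


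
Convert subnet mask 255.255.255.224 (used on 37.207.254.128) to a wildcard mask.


Subnet mask: 255.255.255.224
Wildcard = 255.255.255.255 - subnet mask
255 - 255 = 0
255 - 255 = 0
255 - 255 = 0
255 - 224 = 31
Wildcard: 0.0.0.31


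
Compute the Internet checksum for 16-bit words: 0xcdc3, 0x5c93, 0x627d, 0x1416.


Sum all words (with carry folding):
+ 0xcdc3 = 0xcdc3
+ 0x5c93 = 0x2a57
+ 0x627d = 0x8cd4
+ 0x1416 = 0xa0ea
One's complement: ~0xa0ea
Checksum = 0x5f15


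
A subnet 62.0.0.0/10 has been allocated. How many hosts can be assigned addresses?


Host bits = 32 - 10 = 22
Total addresses = 2^22 = 4194304
Usable = total - 2 (network and broadcast)
Usable hosts: 4194302


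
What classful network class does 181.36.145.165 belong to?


First octet: 181
Binary: 10110101
10xxxxxx -> Class B (128-191)
Class B, default mask 255.255.0.0 (/16)


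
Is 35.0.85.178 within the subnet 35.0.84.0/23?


Subnet network: 35.0.84.0
Test IP AND mask: 35.0.84.0
Yes, 35.0.85.178 is in 35.0.84.0/23


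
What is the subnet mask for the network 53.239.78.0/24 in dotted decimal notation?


/24 means 24 network bits, 8 host bits
Binary: 11111111111111111111111100000000
Mask: 255.255.255.0


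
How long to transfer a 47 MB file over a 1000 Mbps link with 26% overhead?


Effective throughput = 1000 * (1 - 26/100) = 740 Mbps
File size in Mb = 47 * 8 = 376 Mb
Time = 376 / 740
Time = 0.5081 seconds


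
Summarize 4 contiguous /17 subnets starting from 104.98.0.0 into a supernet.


Original prefix: /17
Number of subnets: 4 = 2^2
New prefix = 17 - 2 = 15
Supernet: 104.98.0.0/15


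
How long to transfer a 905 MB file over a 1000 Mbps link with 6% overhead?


Effective throughput = 1000 * (1 - 6/100) = 940 Mbps
File size in Mb = 905 * 8 = 7240 Mb
Time = 7240 / 940
Time = 7.7021 seconds


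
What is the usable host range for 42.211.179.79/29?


Network: 42.211.179.72
Broadcast: 42.211.179.79
First usable = network + 1
Last usable = broadcast - 1
Range: 42.211.179.73 to 42.211.179.78


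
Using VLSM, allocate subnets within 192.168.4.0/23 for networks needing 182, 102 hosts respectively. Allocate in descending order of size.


182 hosts -> /24 (254 usable): 192.168.4.0/24
102 hosts -> /25 (126 usable): 192.168.5.0/25
Allocation: 192.168.4.0/24 (182 hosts, 254 usable); 192.168.5.0/25 (102 hosts, 126 usable)


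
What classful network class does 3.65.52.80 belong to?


First octet: 3
Binary: 00000011
0xxxxxxx -> Class A (1-126)
Class A, default mask 255.0.0.0 (/8)


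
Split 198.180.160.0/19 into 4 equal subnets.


New prefix = 19 + 2 = 21
Each subnet has 2048 addresses
  198.180.160.0/21
  198.180.168.0/21
  198.180.176.0/21
  198.180.184.0/21
Subnets: 198.180.160.0/21, 198.180.168.0/21, 198.180.176.0/21, 198.180.184.0/21


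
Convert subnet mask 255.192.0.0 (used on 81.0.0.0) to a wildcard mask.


Subnet mask: 255.192.0.0
Wildcard = 255.255.255.255 - subnet mask
255 - 255 = 0
255 - 192 = 63
255 - 0 = 255
255 - 0 = 255
Wildcard: 0.63.255.255


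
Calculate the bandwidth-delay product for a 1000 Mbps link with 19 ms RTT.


BDP = bandwidth * RTT
= 1000 Mbps * 19 ms
= 1000 * 1e6 * 19 / 1000 bits
= 19000000 bits
= 2375000 bytes
= 2319.3359 KB
BDP = 19000000 bits (2375000 bytes)


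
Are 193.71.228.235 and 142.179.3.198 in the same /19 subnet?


Mask: 255.255.224.0
193.71.228.235 AND mask = 193.71.224.0
142.179.3.198 AND mask = 142.179.0.0
No, different subnets (193.71.224.0 vs 142.179.0.0)


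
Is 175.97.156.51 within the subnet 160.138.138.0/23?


Subnet network: 160.138.138.0
Test IP AND mask: 175.97.156.0
No, 175.97.156.51 is not in 160.138.138.0/23


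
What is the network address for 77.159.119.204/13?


IP:   01001101.10011111.01110111.11001100
Mask: 11111111.11111000.00000000.00000000
AND operation:
Net:  01001101.10011000.00000000.00000000
Network: 77.152.0.0/13


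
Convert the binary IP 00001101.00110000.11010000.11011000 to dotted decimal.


00001101 = 13
00110000 = 48
11010000 = 208
11011000 = 216
IP: 13.48.208.216


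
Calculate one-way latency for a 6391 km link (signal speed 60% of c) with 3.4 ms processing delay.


Speed = 0.6 * 3e5 km/s = 180000 km/s
Propagation delay = 6391 / 180000 = 0.0355 s = 35.5056 ms
Processing delay = 3.4 ms
Total one-way latency = 38.9056 ms


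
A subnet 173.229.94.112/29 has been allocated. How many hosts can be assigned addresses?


Host bits = 32 - 29 = 3
Total addresses = 2^3 = 8
Usable = total - 2 (network and broadcast)
Usable hosts: 6


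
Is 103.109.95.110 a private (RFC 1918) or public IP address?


RFC 1918 private ranges:
  10.0.0.0/8 (10.0.0.0 - 10.255.255.255)
  172.16.0.0/12 (172.16.0.0 - 172.31.255.255)
  192.168.0.0/16 (192.168.0.0 - 192.168.255.255)
Public (not in any RFC 1918 range)


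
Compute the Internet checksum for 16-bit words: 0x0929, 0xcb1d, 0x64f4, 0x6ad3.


Sum all words (with carry folding):
+ 0x0929 = 0x0929
+ 0xcb1d = 0xd446
+ 0x64f4 = 0x393b
+ 0x6ad3 = 0xa40e
One's complement: ~0xa40e
Checksum = 0x5bf1


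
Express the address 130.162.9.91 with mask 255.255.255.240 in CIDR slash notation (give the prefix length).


Binary: 11111111.11111111.11111111.11110000
Count leading 1s
Prefix: /28


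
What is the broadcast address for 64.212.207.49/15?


Network: 64.212.0.0/15
Host bits = 17
Set all host bits to 1:
Broadcast: 64.213.255.255


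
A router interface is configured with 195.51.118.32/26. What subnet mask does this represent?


/26 means 26 network bits, 6 host bits
Binary: 11111111111111111111111111000000
Mask: 255.255.255.192


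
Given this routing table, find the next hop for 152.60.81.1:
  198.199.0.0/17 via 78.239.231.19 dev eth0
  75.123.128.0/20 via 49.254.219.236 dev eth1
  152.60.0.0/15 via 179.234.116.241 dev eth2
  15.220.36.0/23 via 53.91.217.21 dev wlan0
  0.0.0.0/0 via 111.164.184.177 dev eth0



Longest prefix match for 152.60.81.1:
  /17 198.199.0.0: no
  /20 75.123.128.0: no
  /15 152.60.0.0: MATCH
  /23 15.220.36.0: no
  /0 0.0.0.0: MATCH
Selected: next-hop 179.234.116.241 via eth2 (matched /15)


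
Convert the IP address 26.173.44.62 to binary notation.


26 = 00011010
173 = 10101101
44 = 00101100
62 = 00111110
Binary: 00011010.10101101.00101100.00111110


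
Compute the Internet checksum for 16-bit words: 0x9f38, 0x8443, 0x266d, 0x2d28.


Sum all words (with carry folding):
+ 0x9f38 = 0x9f38
+ 0x8443 = 0x237c
+ 0x266d = 0x49e9
+ 0x2d28 = 0x7711
One's complement: ~0x7711
Checksum = 0x88ee


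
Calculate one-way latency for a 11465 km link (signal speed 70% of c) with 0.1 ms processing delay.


Speed = 0.7 * 3e5 km/s = 210000 km/s
Propagation delay = 11465 / 210000 = 0.0546 s = 54.5952 ms
Processing delay = 0.1 ms
Total one-way latency = 54.6952 ms


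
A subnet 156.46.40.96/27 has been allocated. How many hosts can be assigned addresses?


Host bits = 32 - 27 = 5
Total addresses = 2^5 = 32
Usable = total - 2 (network and broadcast)
Usable hosts: 30


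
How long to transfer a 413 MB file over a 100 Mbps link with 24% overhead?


Effective throughput = 100 * (1 - 24/100) = 76 Mbps
File size in Mb = 413 * 8 = 3304 Mb
Time = 3304 / 76
Time = 43.4737 seconds


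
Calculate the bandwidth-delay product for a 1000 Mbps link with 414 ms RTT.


BDP = bandwidth * RTT
= 1000 Mbps * 414 ms
= 1000 * 1e6 * 414 / 1000 bits
= 414000000 bits
= 51750000 bytes
= 50537.1094 KB
BDP = 414000000 bits (51750000 bytes)


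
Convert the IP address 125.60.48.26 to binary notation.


125 = 01111101
60 = 00111100
48 = 00110000
26 = 00011010
Binary: 01111101.00111100.00110000.00011010


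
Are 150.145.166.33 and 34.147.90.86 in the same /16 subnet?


Mask: 255.255.0.0
150.145.166.33 AND mask = 150.145.0.0
34.147.90.86 AND mask = 34.147.0.0
No, different subnets (150.145.0.0 vs 34.147.0.0)


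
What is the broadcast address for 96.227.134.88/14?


Network: 96.224.0.0/14
Host bits = 18
Set all host bits to 1:
Broadcast: 96.227.255.255


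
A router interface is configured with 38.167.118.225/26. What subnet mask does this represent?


/26 means 26 network bits, 6 host bits
Binary: 11111111111111111111111111000000
Mask: 255.255.255.192


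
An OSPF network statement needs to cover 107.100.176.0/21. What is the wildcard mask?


Subnet mask: 255.255.248.0
Wildcard = 255.255.255.255 - subnet mask
255 - 255 = 0
255 - 255 = 0
255 - 248 = 7
255 - 0 = 255
Wildcard: 0.0.7.255


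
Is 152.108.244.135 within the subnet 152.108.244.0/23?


Subnet network: 152.108.244.0
Test IP AND mask: 152.108.244.0
Yes, 152.108.244.135 is in 152.108.244.0/23


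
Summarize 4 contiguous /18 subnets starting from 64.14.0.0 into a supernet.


Original prefix: /18
Number of subnets: 4 = 2^2
New prefix = 18 - 2 = 16
Supernet: 64.14.0.0/16


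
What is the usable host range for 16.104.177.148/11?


Network: 16.96.0.0
Broadcast: 16.127.255.255
First usable = network + 1
Last usable = broadcast - 1
Range: 16.96.0.1 to 16.127.255.254


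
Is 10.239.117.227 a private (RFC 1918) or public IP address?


RFC 1918 private ranges:
  10.0.0.0/8 (10.0.0.0 - 10.255.255.255)
  172.16.0.0/12 (172.16.0.0 - 172.31.255.255)
  192.168.0.0/16 (192.168.0.0 - 192.168.255.255)
Private (in 10.0.0.0/8)


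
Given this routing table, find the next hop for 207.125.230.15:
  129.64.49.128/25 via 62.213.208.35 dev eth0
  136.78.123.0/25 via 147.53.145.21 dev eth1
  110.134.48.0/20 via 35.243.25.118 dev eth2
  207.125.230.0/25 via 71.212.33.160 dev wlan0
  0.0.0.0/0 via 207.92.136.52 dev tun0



Longest prefix match for 207.125.230.15:
  /25 129.64.49.128: no
  /25 136.78.123.0: no
  /20 110.134.48.0: no
  /25 207.125.230.0: MATCH
  /0 0.0.0.0: MATCH
Selected: next-hop 71.212.33.160 via wlan0 (matched /25)


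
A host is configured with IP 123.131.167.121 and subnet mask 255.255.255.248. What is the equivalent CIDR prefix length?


Binary: 11111111.11111111.11111111.11111000
Count leading 1s
Prefix: /29


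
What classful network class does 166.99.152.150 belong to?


First octet: 166
Binary: 10100110
10xxxxxx -> Class B (128-191)
Class B, default mask 255.255.0.0 (/16)


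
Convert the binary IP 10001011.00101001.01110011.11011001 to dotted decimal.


10001011 = 139
00101001 = 41
01110011 = 115
11011001 = 217
IP: 139.41.115.217


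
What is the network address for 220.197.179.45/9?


IP:   11011100.11000101.10110011.00101101
Mask: 11111111.10000000.00000000.00000000
AND operation:
Net:  11011100.10000000.00000000.00000000
Network: 220.128.0.0/9


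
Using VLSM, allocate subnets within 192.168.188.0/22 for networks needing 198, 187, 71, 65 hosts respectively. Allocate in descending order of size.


198 hosts -> /24 (254 usable): 192.168.188.0/24
187 hosts -> /24 (254 usable): 192.168.189.0/24
71 hosts -> /25 (126 usable): 192.168.190.0/25
65 hosts -> /25 (126 usable): 192.168.190.128/25
Allocation: 192.168.188.0/24 (198 hosts, 254 usable); 192.168.189.0/24 (187 hosts, 254 usable); 192.168.190.0/25 (71 hosts, 126 usable); 192.168.190.128/25 (65 hosts, 126 usable)


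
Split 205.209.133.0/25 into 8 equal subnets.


New prefix = 25 + 3 = 28
Each subnet has 16 addresses
  205.209.133.0/28
  205.209.133.16/28
  205.209.133.32/28
  205.209.133.48/28
  205.209.133.64/28
  205.209.133.80/28
  205.209.133.96/28
  205.209.133.112/28
Subnets: 205.209.133.0/28, 205.209.133.16/28, 205.209.133.32/28, 205.209.133.48/28, 205.209.133.64/28, 205.209.133.80/28, 205.209.133.96/28, 205.209.133.112/28


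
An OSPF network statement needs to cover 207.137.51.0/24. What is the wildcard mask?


Subnet mask: 255.255.255.0
Wildcard = 255.255.255.255 - subnet mask
255 - 255 = 0
255 - 255 = 0
255 - 255 = 0
255 - 0 = 255
Wildcard: 0.0.0.255


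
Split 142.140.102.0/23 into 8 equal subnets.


New prefix = 23 + 3 = 26
Each subnet has 64 addresses
  142.140.102.0/26
  142.140.102.64/26
  142.140.102.128/26
  142.140.102.192/26
  142.140.103.0/26
  142.140.103.64/26
  142.140.103.128/26
  142.140.103.192/26
Subnets: 142.140.102.0/26, 142.140.102.64/26, 142.140.102.128/26, 142.140.102.192/26, 142.140.103.0/26, 142.140.103.64/26, 142.140.103.128/26, 142.140.103.192/26


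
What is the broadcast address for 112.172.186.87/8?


Network: 112.0.0.0/8
Host bits = 24
Set all host bits to 1:
Broadcast: 112.255.255.255


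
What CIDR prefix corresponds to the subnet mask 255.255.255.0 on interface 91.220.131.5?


Binary: 11111111.11111111.11111111.00000000
Count leading 1s
Prefix: /24


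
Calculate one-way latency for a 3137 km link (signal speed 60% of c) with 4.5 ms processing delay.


Speed = 0.6 * 3e5 km/s = 180000 km/s
Propagation delay = 3137 / 180000 = 0.0174 s = 17.4278 ms
Processing delay = 4.5 ms
Total one-way latency = 21.9278 ms


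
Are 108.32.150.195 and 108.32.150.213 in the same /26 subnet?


Mask: 255.255.255.192
108.32.150.195 AND mask = 108.32.150.192
108.32.150.213 AND mask = 108.32.150.192
Yes, same subnet (108.32.150.192)


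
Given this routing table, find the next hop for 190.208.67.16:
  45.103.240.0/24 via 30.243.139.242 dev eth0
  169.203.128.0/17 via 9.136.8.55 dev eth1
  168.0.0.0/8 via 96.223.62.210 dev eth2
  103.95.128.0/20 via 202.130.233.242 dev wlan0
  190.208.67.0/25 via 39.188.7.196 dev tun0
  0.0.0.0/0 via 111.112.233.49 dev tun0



Longest prefix match for 190.208.67.16:
  /24 45.103.240.0: no
  /17 169.203.128.0: no
  /8 168.0.0.0: no
  /20 103.95.128.0: no
  /25 190.208.67.0: MATCH
  /0 0.0.0.0: MATCH
Selected: next-hop 39.188.7.196 via tun0 (matched /25)


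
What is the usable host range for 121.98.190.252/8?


Network: 121.0.0.0
Broadcast: 121.255.255.255
First usable = network + 1
Last usable = broadcast - 1
Range: 121.0.0.1 to 121.255.255.254


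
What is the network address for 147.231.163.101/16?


IP:   10010011.11100111.10100011.01100101
Mask: 11111111.11111111.00000000.00000000
AND operation:
Net:  10010011.11100111.00000000.00000000
Network: 147.231.0.0/16


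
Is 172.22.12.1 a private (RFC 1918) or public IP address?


RFC 1918 private ranges:
  10.0.0.0/8 (10.0.0.0 - 10.255.255.255)
  172.16.0.0/12 (172.16.0.0 - 172.31.255.255)
  192.168.0.0/16 (192.168.0.0 - 192.168.255.255)
Private (in 172.16.0.0/12)


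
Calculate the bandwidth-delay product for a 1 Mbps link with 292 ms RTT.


BDP = bandwidth * RTT
= 1 Mbps * 292 ms
= 1 * 1e6 * 292 / 1000 bits
= 292000 bits
= 36500 bytes
= 35.6445 KB
BDP = 292000 bits (36500 bytes)


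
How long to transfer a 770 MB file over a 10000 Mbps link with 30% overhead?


Effective throughput = 10000 * (1 - 30/100) = 7000 Mbps
File size in Mb = 770 * 8 = 6160 Mb
Time = 6160 / 7000
Time = 0.88 seconds


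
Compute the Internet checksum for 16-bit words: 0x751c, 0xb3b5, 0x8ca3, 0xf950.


Sum all words (with carry folding):
+ 0x751c = 0x751c
+ 0xb3b5 = 0x28d2
+ 0x8ca3 = 0xb575
+ 0xf950 = 0xaec6
One's complement: ~0xaec6
Checksum = 0x5139


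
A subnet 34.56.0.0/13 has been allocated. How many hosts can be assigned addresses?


Host bits = 32 - 13 = 19
Total addresses = 2^19 = 524288
Usable = total - 2 (network and broadcast)
Usable hosts: 524286


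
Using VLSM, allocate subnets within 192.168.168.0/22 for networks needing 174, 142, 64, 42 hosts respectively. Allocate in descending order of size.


174 hosts -> /24 (254 usable): 192.168.168.0/24
142 hosts -> /24 (254 usable): 192.168.169.0/24
64 hosts -> /25 (126 usable): 192.168.170.0/25
42 hosts -> /26 (62 usable): 192.168.170.128/26
Allocation: 192.168.168.0/24 (174 hosts, 254 usable); 192.168.169.0/24 (142 hosts, 254 usable); 192.168.170.0/25 (64 hosts, 126 usable); 192.168.170.128/26 (42 hosts, 62 usable)


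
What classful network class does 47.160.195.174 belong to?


First octet: 47
Binary: 00101111
0xxxxxxx -> Class A (1-126)
Class A, default mask 255.0.0.0 (/8)


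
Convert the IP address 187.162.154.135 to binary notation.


187 = 10111011
162 = 10100010
154 = 10011010
135 = 10000111
Binary: 10111011.10100010.10011010.10000111


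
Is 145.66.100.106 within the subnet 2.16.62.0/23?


Subnet network: 2.16.62.0
Test IP AND mask: 145.66.100.0
No, 145.66.100.106 is not in 2.16.62.0/23


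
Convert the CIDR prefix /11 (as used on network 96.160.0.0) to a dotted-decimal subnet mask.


/11 means 11 network bits, 21 host bits
Binary: 11111111111000000000000000000000
Mask: 255.224.0.0


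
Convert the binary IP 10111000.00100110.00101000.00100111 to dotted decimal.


10111000 = 184
00100110 = 38
00101000 = 40
00100111 = 39
IP: 184.38.40.39


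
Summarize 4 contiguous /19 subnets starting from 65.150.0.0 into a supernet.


Original prefix: /19
Number of subnets: 4 = 2^2
New prefix = 19 - 2 = 17
Supernet: 65.150.0.0/17


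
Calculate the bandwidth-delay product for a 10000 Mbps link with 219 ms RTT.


BDP = bandwidth * RTT
= 10000 Mbps * 219 ms
= 10000 * 1e6 * 219 / 1000 bits
= 2190000000 bits
= 273750000 bytes
= 267333.9844 KB
BDP = 2190000000 bits (273750000 bytes)


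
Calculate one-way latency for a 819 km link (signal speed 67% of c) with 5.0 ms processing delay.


Speed = 0.67 * 3e5 km/s = 201000 km/s
Propagation delay = 819 / 201000 = 0.0041 s = 4.0746 ms
Processing delay = 5.0 ms
Total one-way latency = 9.0746 ms


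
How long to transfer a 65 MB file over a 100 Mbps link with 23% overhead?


Effective throughput = 100 * (1 - 23/100) = 77 Mbps
File size in Mb = 65 * 8 = 520 Mb
Time = 520 / 77
Time = 6.7532 seconds


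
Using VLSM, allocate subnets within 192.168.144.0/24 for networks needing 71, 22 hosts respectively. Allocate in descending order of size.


71 hosts -> /25 (126 usable): 192.168.144.0/25
22 hosts -> /27 (30 usable): 192.168.144.128/27
Allocation: 192.168.144.0/25 (71 hosts, 126 usable); 192.168.144.128/27 (22 hosts, 30 usable)


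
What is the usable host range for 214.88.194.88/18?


Network: 214.88.192.0
Broadcast: 214.88.255.255
First usable = network + 1
Last usable = broadcast - 1
Range: 214.88.192.1 to 214.88.255.254


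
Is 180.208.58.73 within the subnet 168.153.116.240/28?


Subnet network: 168.153.116.240
Test IP AND mask: 180.208.58.64
No, 180.208.58.73 is not in 168.153.116.240/28


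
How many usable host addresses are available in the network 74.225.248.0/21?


Host bits = 32 - 21 = 11
Total addresses = 2^11 = 2048
Usable = total - 2 (network and broadcast)
Usable hosts: 2046


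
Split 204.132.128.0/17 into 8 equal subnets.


New prefix = 17 + 3 = 20
Each subnet has 4096 addresses
  204.132.128.0/20
  204.132.144.0/20
  204.132.160.0/20
  204.132.176.0/20
  204.132.192.0/20
  204.132.208.0/20
  204.132.224.0/20
  204.132.240.0/20
Subnets: 204.132.128.0/20, 204.132.144.0/20, 204.132.160.0/20, 204.132.176.0/20, 204.132.192.0/20, 204.132.208.0/20, 204.132.224.0/20, 204.132.240.0/20


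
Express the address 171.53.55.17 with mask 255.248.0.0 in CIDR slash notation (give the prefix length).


Binary: 11111111.11111000.00000000.00000000
Count leading 1s
Prefix: /13


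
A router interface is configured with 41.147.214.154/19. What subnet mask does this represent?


/19 means 19 network bits, 13 host bits
Binary: 11111111111111111110000000000000
Mask: 255.255.224.0


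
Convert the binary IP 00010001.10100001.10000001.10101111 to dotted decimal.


00010001 = 17
10100001 = 161
10000001 = 129
10101111 = 175
IP: 17.161.129.175


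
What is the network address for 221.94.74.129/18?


IP:   11011101.01011110.01001010.10000001
Mask: 11111111.11111111.11000000.00000000
AND operation:
Net:  11011101.01011110.01000000.00000000
Network: 221.94.64.0/18


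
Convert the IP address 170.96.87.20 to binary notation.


170 = 10101010
96 = 01100000
87 = 01010111
20 = 00010100
Binary: 10101010.01100000.01010111.00010100


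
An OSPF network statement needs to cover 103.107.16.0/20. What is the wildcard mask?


Subnet mask: 255.255.240.0
Wildcard = 255.255.255.255 - subnet mask
255 - 255 = 0
255 - 255 = 0
255 - 240 = 15
255 - 0 = 255
Wildcard: 0.0.15.255


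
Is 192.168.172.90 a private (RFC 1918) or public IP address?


RFC 1918 private ranges:
  10.0.0.0/8 (10.0.0.0 - 10.255.255.255)
  172.16.0.0/12 (172.16.0.0 - 172.31.255.255)
  192.168.0.0/16 (192.168.0.0 - 192.168.255.255)
Private (in 192.168.0.0/16)


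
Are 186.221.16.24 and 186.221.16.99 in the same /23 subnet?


Mask: 255.255.254.0
186.221.16.24 AND mask = 186.221.16.0
186.221.16.99 AND mask = 186.221.16.0
Yes, same subnet (186.221.16.0)


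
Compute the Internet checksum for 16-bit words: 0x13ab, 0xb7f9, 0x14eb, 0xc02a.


Sum all words (with carry folding):
+ 0x13ab = 0x13ab
+ 0xb7f9 = 0xcba4
+ 0x14eb = 0xe08f
+ 0xc02a = 0xa0ba
One's complement: ~0xa0ba
Checksum = 0x5f45


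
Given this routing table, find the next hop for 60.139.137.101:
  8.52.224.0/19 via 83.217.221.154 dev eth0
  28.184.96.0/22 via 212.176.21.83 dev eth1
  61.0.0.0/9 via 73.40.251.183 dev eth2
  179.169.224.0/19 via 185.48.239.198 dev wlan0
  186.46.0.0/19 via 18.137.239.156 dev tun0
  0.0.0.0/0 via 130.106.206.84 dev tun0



Longest prefix match for 60.139.137.101:
  /19 8.52.224.0: no
  /22 28.184.96.0: no
  /9 61.0.0.0: no
  /19 179.169.224.0: no
  /19 186.46.0.0: no
  /0 0.0.0.0: MATCH
Selected: next-hop 130.106.206.84 via tun0 (matched /0)


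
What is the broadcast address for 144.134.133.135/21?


Network: 144.134.128.0/21
Host bits = 11
Set all host bits to 1:
Broadcast: 144.134.135.255


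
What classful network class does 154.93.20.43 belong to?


First octet: 154
Binary: 10011010
10xxxxxx -> Class B (128-191)
Class B, default mask 255.255.0.0 (/16)


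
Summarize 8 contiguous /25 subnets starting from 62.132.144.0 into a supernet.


Original prefix: /25
Number of subnets: 8 = 2^3
New prefix = 25 - 3 = 22
Supernet: 62.132.144.0/22


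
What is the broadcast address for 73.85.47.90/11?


Network: 73.64.0.0/11
Host bits = 21
Set all host bits to 1:
Broadcast: 73.95.255.255


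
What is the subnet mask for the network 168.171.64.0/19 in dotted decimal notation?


/19 means 19 network bits, 13 host bits
Binary: 11111111111111111110000000000000
Mask: 255.255.224.0
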